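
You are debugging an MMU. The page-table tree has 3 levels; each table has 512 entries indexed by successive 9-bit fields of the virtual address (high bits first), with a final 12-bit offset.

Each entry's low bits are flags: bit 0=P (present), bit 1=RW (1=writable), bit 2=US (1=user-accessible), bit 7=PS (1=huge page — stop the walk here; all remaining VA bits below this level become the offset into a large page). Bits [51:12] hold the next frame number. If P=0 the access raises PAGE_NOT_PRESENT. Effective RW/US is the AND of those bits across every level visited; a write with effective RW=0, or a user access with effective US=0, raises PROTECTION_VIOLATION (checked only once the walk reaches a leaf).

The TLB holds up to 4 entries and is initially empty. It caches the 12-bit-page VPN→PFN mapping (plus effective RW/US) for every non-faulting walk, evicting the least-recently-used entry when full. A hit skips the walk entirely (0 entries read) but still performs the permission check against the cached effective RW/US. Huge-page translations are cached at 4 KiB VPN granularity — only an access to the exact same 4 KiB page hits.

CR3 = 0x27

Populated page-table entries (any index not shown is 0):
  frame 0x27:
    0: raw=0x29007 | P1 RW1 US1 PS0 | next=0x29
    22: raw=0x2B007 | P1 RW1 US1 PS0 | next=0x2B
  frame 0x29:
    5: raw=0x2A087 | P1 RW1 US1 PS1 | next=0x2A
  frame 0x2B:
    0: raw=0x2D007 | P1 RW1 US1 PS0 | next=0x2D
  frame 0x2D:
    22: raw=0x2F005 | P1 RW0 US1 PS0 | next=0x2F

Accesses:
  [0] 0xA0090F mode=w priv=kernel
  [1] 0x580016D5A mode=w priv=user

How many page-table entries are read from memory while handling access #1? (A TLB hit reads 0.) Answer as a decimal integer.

Trace:
#0 VA=0xA0090F (w,kernel):
  [0] read 0x27 idx=0: raw=0x29007 flags P=1 W=1 U=1 S=0
  [1] read 0x29 idx=5: raw=0x2A087 flags P=1 W=1 U=1 S=1
  → PA=0x2A90F (huge @L1)  (2 entries read)
#1 VA=0x580016D5A (w,user):
  [0] read 0x27 idx=22: raw=0x2B007 flags P=1 W=1 U=1 S=0
  [1] read 0x2B idx=0: raw=0x2D007 flags P=1 W=1 U=1 S=0
  [2] read 0x2D idx=22: raw=0x2F005 flags P=1 W=0 U=1 S=0
  ⇒ fault: PROTECTION_VIOLATION  — 3 lookups

Entries read for #1: 3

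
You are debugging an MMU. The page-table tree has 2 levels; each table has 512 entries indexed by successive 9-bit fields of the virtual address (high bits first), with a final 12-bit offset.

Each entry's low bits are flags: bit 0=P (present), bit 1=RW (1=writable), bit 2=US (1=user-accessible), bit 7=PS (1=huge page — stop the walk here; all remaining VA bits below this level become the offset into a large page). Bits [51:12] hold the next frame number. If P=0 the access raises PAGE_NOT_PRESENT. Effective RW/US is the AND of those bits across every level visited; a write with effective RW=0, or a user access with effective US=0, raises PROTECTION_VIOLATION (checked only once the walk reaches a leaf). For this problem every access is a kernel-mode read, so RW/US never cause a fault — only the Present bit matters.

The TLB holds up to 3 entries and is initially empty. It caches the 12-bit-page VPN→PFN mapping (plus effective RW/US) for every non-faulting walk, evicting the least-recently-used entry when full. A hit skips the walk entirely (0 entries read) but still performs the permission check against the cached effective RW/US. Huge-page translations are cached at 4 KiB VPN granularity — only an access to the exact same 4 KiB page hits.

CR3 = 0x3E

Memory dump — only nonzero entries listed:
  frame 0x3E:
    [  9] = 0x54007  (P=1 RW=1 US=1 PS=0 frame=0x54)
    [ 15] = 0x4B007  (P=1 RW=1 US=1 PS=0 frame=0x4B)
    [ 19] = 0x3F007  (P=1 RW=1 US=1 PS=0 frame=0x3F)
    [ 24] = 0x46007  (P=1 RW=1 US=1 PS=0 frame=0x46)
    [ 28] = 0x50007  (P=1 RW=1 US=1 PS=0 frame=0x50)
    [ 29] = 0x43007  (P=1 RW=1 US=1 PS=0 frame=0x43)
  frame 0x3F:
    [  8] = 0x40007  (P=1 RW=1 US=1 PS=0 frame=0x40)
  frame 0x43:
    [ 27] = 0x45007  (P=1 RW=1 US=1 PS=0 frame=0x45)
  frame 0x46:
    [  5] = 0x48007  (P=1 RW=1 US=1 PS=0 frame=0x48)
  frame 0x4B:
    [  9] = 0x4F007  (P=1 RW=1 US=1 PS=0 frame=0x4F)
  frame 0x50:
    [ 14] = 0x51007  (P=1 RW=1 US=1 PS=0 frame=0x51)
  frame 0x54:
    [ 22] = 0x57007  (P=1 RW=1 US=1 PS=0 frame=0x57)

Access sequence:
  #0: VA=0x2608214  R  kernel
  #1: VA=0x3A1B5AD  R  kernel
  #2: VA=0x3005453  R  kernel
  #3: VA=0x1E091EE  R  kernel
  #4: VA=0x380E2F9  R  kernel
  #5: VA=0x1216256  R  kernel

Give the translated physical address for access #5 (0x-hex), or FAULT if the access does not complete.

Trace:
#0 VA=0x2608214 (r,kernel):
  lvl0: tbl 0x3E, slot 19 ⇒ 0x3F007 (P1/RW1/US1/PS0)
  lvl1: tbl 0x3F, slot 8 ⇒ 0x40007 (P1/RW1/US1/PS0)
  ⇒ phys 0x40214  [2 reads]
#1 VA=0x3A1B5AD (r,kernel):
  lvl0: tbl 0x3E, slot 29 ⇒ 0x43007 (P1/RW1/US1/PS0)
  lvl1: tbl 0x43, slot 27 ⇒ 0x45007 (P1/RW1/US1/PS0)
  ⇒ phys 0x455AD  [2 reads]
#2 VA=0x3005453 (r,kernel):
  lvl0: tbl 0x3E, slot 24 ⇒ 0x46007 (P1/RW1/US1/PS0)
  lvl1: tbl 0x46, slot 5 ⇒ 0x48007 (P1/RW1/US1/PS0)
  ⇒ phys 0x48453  [2 reads]
#3 VA=0x1E091EE (r,kernel):
  lvl0: tbl 0x3E, slot 15 ⇒ 0x4B007 (P1/RW1/US1/PS0)
  lvl1: tbl 0x4B, slot 9 ⇒ 0x4F007 (P1/RW1/US1/PS0)
  ⇒ phys 0x4F1EE  [2 reads]
#4 VA=0x380E2F9 (r,kernel):
  lvl0: tbl 0x3E, slot 28 ⇒ 0x50007 (P1/RW1/US1/PS0)
  lvl1: tbl 0x50, slot 14 ⇒ 0x51007 (P1/RW1/US1/PS0)
  ⇒ phys 0x512F9  [2 reads]
#5 VA=0x1216256 (r,kernel):
  lvl0: tbl 0x3E, slot 9 ⇒ 0x54007 (P1/RW1/US1/PS0)
  lvl1: tbl 0x54, slot 22 ⇒ 0x57007 (P1/RW1/US1/PS0)
  ⇒ phys 0x57256  [2 reads]

Access #5 PA: 0x57256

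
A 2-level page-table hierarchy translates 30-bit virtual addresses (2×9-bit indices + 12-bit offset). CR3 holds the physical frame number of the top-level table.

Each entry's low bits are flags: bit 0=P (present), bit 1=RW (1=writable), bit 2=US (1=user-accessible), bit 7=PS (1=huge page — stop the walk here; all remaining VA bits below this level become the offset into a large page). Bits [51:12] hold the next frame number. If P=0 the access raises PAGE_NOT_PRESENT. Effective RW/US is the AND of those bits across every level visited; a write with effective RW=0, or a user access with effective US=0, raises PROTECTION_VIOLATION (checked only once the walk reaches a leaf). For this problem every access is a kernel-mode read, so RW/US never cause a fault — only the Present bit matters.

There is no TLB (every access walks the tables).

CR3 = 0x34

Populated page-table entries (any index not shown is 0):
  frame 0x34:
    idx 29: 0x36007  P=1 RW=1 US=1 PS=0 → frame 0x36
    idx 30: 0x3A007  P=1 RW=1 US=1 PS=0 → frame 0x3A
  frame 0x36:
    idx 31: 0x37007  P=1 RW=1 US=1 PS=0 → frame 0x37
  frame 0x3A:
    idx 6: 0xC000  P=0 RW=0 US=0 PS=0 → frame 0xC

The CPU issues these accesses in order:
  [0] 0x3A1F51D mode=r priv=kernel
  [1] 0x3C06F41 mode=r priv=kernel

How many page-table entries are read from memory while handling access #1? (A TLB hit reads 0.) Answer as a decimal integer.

Trace:
#0 VA=0x3A1F51D (r,kernel):
  L0 @0x34[29] → 0x36007  P=1,RW=1,US=1,PS=0
  L1 @0x36[31] → 0x37007  P=1,RW=1,US=1,PS=0
  ⇒ phys 0x3751D  [2 reads]
#1 VA=0x3C06F41 (r,kernel):
  L0 @0x34[30] → 0x3A007  P=1,RW=1,US=1,PS=0
  L1 @0x3A[6] → 0xC000  P=0,RW=0,US=0,PS=0
  ✗ PAGE_NOT_PRESENT  [2 reads]

Entries read for #1: 2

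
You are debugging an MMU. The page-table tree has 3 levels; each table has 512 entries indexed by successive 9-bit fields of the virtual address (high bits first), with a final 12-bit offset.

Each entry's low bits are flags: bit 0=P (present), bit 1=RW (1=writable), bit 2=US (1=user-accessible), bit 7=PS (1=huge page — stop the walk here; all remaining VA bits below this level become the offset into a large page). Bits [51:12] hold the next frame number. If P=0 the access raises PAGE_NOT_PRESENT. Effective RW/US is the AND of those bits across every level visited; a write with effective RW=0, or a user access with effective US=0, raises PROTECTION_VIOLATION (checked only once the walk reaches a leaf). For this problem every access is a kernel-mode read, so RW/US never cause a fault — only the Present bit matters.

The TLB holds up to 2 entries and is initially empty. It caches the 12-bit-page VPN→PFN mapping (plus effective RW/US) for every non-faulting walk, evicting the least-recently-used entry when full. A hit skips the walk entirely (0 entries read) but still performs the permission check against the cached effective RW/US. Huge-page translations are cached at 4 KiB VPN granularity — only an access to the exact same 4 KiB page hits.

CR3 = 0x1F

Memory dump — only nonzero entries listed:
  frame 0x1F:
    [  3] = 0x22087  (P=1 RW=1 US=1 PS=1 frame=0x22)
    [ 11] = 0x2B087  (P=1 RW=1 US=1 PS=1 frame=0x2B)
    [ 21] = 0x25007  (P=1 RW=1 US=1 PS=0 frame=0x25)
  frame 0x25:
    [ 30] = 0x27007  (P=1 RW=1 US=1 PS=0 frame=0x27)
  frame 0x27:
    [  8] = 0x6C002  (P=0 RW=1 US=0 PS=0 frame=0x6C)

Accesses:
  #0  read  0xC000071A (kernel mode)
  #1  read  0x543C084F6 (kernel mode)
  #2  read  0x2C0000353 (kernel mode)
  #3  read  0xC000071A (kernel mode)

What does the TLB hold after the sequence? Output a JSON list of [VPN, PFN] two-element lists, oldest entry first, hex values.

Per-access translation:
#0 VA=0xC000071A (r,kernel):
  [0] read 0x1F idx=3: raw=0x22087 flags P=1 W=1 U=1 S=1
  ✓ 0x2271A (huge @L0)  — 1 lookups
#1 VA=0x543C084F6 (r,kernel):
  [0] read 0x1F idx=21: raw=0x25007 flags P=1 W=1 U=1 S=0
  [1] read 0x25 idx=30: raw=0x27007 flags P=1 W=1 U=1 S=0
  [2] read 0x27 idx=8: raw=0x6C002 flags P=0 W=1 U=0 S=0
  ⇒ fault: PAGE_NOT_PRESENT  — 3 lookups
#2 VA=0x2C0000353 (r,kernel):
  [0] read 0x1F idx=11: raw=0x2B087 flags P=1 W=1 U=1 S=1
  ✓ 0x2B353 (huge @L0)  — 1 lookups
#3 VA=0xC000071A (r,kernel):
  TLB hit vpn=0xC0000 → PA=0x2271A

TLB: [["0x2C0000", "0x2B"], ["0xC0000", "0x22"]]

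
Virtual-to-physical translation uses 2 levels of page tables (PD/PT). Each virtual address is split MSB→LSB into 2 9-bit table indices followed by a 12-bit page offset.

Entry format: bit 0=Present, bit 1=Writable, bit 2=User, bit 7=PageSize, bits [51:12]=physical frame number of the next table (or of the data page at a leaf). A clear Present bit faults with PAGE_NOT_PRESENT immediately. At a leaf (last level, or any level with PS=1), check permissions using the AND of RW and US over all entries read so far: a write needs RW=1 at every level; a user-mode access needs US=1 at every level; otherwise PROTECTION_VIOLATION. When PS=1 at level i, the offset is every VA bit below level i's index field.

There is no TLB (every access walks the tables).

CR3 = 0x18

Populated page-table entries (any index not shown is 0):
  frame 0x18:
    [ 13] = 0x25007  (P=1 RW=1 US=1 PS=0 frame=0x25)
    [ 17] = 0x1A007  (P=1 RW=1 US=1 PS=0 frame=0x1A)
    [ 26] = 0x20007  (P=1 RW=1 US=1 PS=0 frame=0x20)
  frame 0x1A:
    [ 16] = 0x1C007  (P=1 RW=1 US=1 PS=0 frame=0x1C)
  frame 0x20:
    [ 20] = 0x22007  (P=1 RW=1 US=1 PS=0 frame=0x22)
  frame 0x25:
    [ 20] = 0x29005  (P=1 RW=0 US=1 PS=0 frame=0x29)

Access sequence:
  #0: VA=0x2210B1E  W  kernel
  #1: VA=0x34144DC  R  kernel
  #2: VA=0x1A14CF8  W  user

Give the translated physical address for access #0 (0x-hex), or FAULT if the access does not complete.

Walk each access:
#0 VA=0x2210B1E (w,kernel):
  [0] read 0x18 idx=17: raw=0x1A007 flags P=1 W=1 U=1 S=0
  [1] read 0x1A idx=16: raw=0x1C007 flags P=1 W=1 U=1 S=0
  ✓ 0x1CB1E  — 2 lookups
#1 VA=0x34144DC (r,kernel):
  [0] read 0x18 idx=26: raw=0x20007 flags P=1 W=1 U=1 S=0
  [1] read 0x20 idx=20: raw=0x22007 flags P=1 W=1 U=1 S=0
  ✓ 0x224DC  — 2 lookups
#2 VA=0x1A14CF8 (w,user):
  [0] read 0x18 idx=13: raw=0x25007 flags P=1 W=1 U=1 S=0
  [1] read 0x25 idx=20: raw=0x29005 flags P=1 W=0 U=1 S=0
  ⇒ fault: PROTECTION_VIOLATION  — 2 lookups

Access #0 PA: 0x1CB1E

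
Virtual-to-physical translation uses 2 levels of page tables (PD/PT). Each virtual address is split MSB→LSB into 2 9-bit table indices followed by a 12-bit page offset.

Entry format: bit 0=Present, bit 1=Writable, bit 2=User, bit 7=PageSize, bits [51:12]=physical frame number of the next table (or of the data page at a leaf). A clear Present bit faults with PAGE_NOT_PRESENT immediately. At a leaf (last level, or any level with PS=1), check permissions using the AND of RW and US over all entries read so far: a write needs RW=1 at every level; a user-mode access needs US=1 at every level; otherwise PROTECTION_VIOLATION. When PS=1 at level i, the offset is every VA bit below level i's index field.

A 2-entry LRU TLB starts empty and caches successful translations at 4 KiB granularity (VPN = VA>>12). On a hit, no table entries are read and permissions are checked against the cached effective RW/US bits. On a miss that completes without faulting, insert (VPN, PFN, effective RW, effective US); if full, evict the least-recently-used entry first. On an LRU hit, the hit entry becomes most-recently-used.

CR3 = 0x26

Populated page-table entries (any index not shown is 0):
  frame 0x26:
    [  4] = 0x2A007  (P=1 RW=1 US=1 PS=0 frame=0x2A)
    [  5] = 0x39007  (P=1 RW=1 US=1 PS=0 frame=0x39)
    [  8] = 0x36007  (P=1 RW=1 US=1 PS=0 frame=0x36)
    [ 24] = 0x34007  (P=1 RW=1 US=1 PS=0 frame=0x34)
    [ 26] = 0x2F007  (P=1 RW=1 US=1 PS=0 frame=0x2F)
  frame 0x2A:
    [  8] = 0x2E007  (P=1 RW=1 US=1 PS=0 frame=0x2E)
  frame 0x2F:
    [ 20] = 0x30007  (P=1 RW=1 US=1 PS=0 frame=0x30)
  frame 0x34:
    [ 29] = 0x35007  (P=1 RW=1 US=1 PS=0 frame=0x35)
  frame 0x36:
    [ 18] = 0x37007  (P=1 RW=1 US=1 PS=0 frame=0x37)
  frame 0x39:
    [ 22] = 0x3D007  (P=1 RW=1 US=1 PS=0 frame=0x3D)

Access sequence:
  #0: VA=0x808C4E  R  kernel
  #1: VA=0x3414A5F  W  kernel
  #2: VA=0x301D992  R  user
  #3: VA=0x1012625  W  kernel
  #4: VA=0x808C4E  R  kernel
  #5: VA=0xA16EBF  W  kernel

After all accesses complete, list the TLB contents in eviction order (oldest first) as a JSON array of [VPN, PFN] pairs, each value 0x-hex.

Trace:
#0 VA=0x808C4E (r,kernel):
  L0 @0x26[4] → 0x2A007  P=1,RW=1,US=1,PS=0
  L1 @0x2A[8] → 0x2E007  P=1,RW=1,US=1,PS=0
  → PA=0x2EC4E  (2 entries read)
#1 VA=0x3414A5F (w,kernel):
  L0 @0x26[26] → 0x2F007  P=1,RW=1,US=1,PS=0
  L1 @0x2F[20] → 0x30007  P=1,RW=1,US=1,PS=0
  → PA=0x30A5F  (2 entries read)
#2 VA=0x301D992 (r,user):
  L0 @0x26[24] → 0x34007  P=1,RW=1,US=1,PS=0
  L1 @0x34[29] → 0x35007  P=1,RW=1,US=1,PS=0
  → PA=0x35992  (2 entries read)
#3 VA=0x1012625 (w,kernel):
  L0 @0x26[8] → 0x36007  P=1,RW=1,US=1,PS=0
  L1 @0x36[18] → 0x37007  P=1,RW=1,US=1,PS=0
  → PA=0x37625  (2 entries read)
#4 VA=0x808C4E (r,kernel):
  L0 @0x26[4] → 0x2A007  P=1,RW=1,US=1,PS=0
  L1 @0x2A[8] → 0x2E007  P=1,RW=1,US=1,PS=0
  → PA=0x2EC4E  (2 entries read)
#5 VA=0xA16EBF (w,kernel):
  L0 @0x26[5] → 0x39007  P=1,RW=1,US=1,PS=0
  L1 @0x39[22] → 0x3D007  P=1,RW=1,US=1,PS=0
  → PA=0x3DEBF  (2 entries read)

TLB: [["0x808", "0x2E"], ["0xA16", "0x3D"]]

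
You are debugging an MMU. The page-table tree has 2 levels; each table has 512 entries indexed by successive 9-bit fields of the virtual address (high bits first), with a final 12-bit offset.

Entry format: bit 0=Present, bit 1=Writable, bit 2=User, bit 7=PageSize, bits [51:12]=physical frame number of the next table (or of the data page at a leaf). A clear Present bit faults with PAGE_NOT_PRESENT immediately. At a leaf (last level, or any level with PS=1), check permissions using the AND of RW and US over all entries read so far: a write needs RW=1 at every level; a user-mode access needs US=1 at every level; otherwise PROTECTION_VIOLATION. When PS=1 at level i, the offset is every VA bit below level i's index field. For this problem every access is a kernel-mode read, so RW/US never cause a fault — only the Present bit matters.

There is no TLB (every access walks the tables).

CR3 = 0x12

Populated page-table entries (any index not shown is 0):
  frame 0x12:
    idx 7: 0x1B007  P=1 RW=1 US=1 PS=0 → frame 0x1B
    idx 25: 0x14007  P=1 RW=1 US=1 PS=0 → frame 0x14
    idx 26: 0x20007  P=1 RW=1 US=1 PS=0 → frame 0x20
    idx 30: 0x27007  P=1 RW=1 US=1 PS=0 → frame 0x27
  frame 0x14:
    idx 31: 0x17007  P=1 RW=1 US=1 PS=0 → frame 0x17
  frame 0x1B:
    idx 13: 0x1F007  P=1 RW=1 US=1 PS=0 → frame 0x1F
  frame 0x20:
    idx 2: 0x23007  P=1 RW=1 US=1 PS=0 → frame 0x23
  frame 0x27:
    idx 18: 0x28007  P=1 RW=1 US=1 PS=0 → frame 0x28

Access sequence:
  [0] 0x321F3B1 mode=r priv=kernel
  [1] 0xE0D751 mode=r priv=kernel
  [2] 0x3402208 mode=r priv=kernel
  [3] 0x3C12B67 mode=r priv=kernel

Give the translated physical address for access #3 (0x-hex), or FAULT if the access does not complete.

Per-access translation:
#0 VA=0x321F3B1 (r,kernel):
  [0] read 0x12 idx=25: raw=0x14007 flags P=1 W=1 U=1 S=0
  [1] read 0x14 idx=31: raw=0x17007 flags P=1 W=1 U=1 S=0
  ✓ 0x173B1  — 2 lookups
#1 VA=0xE0D751 (r,kernel):
  [0] read 0x12 idx=7: raw=0x1B007 flags P=1 W=1 U=1 S=0
  [1] read 0x1B idx=13: raw=0x1F007 flags P=1 W=1 U=1 S=0
  ✓ 0x1F751  — 2 lookups
#2 VA=0x3402208 (r,kernel):
  [0] read 0x12 idx=26: raw=0x20007 flags P=1 W=1 U=1 S=0
  [1] read 0x20 idx=2: raw=0x23007 flags P=1 W=1 U=1 S=0
  ✓ 0x23208  — 2 lookups
#3 VA=0x3C12B67 (r,kernel):
  [0] read 0x12 idx=30: raw=0x27007 flags P=1 W=1 U=1 S=0
  [1] read 0x27 idx=18: raw=0x28007 flags P=1 W=1 U=1 S=0
  ✓ 0x28B67  — 2 lookups

Access #3 PA: 0x28B67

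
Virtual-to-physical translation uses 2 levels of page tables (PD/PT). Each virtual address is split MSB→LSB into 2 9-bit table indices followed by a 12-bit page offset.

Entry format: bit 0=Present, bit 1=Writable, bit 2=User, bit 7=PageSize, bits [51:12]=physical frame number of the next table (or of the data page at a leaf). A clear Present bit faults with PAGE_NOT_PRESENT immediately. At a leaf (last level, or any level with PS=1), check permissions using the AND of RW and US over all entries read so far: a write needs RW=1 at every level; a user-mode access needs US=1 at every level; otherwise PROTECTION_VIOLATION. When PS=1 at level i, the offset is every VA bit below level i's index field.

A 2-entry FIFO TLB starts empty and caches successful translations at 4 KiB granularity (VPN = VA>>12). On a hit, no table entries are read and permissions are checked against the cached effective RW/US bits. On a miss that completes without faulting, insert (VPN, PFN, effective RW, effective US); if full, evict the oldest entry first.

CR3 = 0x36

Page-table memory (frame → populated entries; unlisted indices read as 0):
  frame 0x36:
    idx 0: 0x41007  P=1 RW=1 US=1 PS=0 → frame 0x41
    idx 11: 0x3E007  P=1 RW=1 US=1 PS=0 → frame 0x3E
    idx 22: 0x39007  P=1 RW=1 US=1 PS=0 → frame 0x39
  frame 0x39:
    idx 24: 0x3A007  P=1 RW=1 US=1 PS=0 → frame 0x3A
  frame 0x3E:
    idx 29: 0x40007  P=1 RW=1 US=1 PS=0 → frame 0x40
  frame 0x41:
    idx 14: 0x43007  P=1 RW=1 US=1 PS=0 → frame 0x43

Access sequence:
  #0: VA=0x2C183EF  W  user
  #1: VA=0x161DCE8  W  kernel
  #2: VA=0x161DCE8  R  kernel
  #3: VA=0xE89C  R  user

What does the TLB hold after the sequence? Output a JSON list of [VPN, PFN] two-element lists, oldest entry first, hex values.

Trace:
#0 VA=0x2C183EF (w,user):
  lvl0: tbl 0x36, slot 22 ⇒ 0x39007 (P1/RW1/US1/PS0)
  lvl1: tbl 0x39, slot 24 ⇒ 0x3A007 (P1/RW1/US1/PS0)
  ✓ 0x3A3EF  — 2 lookups
#1 VA=0x161DCE8 (w,kernel):
  lvl0: tbl 0x36, slot 11 ⇒ 0x3E007 (P1/RW1/US1/PS0)
  lvl1: tbl 0x3E, slot 29 ⇒ 0x40007 (P1/RW1/US1/PS0)
  ✓ 0x40CE8  — 2 lookups
#2 VA=0x161DCE8 (r,kernel):
  TLB hit vpn=0x161D → PA=0x40CE8
#3 VA=0xE89C (r,user):
  lvl0: tbl 0x36, slot 0 ⇒ 0x41007 (P1/RW1/US1/PS0)
  lvl1: tbl 0x41, slot 14 ⇒ 0x43007 (P1/RW1/US1/PS0)
  ✓ 0x4389C  — 2 lookups

TLB: [["0x161D", "0x40"], ["0xE", "0x43"]]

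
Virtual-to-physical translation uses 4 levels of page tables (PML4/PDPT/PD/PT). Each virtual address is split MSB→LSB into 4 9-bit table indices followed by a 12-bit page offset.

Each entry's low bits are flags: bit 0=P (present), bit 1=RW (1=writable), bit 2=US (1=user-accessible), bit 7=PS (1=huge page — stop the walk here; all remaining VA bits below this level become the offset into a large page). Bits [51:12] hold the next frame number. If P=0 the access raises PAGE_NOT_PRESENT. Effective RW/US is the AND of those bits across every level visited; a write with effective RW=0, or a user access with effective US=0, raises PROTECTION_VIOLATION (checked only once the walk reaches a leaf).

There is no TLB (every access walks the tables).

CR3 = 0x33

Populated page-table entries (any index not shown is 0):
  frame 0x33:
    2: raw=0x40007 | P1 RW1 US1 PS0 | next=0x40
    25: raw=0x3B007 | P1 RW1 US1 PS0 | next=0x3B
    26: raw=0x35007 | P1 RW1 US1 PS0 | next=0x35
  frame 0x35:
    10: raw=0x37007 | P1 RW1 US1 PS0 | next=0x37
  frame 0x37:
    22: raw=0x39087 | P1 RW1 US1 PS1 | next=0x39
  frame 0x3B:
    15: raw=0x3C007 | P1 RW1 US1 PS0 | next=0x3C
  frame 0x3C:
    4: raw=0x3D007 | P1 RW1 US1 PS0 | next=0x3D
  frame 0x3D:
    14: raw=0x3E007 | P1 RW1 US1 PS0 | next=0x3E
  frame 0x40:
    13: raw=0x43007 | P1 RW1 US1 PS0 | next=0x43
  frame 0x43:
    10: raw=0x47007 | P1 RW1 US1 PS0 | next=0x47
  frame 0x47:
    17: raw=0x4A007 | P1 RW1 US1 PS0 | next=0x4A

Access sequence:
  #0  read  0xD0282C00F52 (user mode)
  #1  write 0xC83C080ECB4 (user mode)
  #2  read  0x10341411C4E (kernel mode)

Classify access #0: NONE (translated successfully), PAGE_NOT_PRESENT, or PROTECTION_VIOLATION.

Trace:
#0 VA=0xD0282C00F52 (r,user):
  L0: frame=0x33 idx=26 entry=0x35007 [P=1 RW=1 US=1 PS=0]
  L1: frame=0x35 idx=10 entry=0x37007 [P=1 RW=1 US=1 PS=0]
  L2: frame=0x37 idx=22 entry=0x39087 [P=1 RW=1 US=1 PS=1]
  ⇒ phys 0x39F52 (huge @L2)  [3 reads]
#1 VA=0xC83C080ECB4 (w,user):
  L0: frame=0x33 idx=25 entry=0x3B007 [P=1 RW=1 US=1 PS=0]
  L1: frame=0x3B idx=15 entry=0x3C007 [P=1 RW=1 US=1 PS=0]
  L2: frame=0x3C idx=4 entry=0x3D007 [P=1 RW=1 US=1 PS=0]
  L3: frame=0x3D idx=14 entry=0x3E007 [P=1 RW=1 US=1 PS=0]
  ⇒ phys 0x3ECB4  [4 reads]
#2 VA=0x10341411C4E (r,kernel):
  L0: frame=0x33 idx=2 entry=0x40007 [P=1 RW=1 US=1 PS=0]
  L1: frame=0x40 idx=13 entry=0x43007 [P=1 RW=1 US=1 PS=0]
  L2: frame=0x43 idx=10 entry=0x47007 [P=1 RW=1 US=1 PS=0]
  L3: frame=0x47 idx=17 entry=0x4A007 [P=1 RW=1 US=1 PS=0]
  ⇒ phys 0x4AC4E  [4 reads]

Access #0 fault: NONE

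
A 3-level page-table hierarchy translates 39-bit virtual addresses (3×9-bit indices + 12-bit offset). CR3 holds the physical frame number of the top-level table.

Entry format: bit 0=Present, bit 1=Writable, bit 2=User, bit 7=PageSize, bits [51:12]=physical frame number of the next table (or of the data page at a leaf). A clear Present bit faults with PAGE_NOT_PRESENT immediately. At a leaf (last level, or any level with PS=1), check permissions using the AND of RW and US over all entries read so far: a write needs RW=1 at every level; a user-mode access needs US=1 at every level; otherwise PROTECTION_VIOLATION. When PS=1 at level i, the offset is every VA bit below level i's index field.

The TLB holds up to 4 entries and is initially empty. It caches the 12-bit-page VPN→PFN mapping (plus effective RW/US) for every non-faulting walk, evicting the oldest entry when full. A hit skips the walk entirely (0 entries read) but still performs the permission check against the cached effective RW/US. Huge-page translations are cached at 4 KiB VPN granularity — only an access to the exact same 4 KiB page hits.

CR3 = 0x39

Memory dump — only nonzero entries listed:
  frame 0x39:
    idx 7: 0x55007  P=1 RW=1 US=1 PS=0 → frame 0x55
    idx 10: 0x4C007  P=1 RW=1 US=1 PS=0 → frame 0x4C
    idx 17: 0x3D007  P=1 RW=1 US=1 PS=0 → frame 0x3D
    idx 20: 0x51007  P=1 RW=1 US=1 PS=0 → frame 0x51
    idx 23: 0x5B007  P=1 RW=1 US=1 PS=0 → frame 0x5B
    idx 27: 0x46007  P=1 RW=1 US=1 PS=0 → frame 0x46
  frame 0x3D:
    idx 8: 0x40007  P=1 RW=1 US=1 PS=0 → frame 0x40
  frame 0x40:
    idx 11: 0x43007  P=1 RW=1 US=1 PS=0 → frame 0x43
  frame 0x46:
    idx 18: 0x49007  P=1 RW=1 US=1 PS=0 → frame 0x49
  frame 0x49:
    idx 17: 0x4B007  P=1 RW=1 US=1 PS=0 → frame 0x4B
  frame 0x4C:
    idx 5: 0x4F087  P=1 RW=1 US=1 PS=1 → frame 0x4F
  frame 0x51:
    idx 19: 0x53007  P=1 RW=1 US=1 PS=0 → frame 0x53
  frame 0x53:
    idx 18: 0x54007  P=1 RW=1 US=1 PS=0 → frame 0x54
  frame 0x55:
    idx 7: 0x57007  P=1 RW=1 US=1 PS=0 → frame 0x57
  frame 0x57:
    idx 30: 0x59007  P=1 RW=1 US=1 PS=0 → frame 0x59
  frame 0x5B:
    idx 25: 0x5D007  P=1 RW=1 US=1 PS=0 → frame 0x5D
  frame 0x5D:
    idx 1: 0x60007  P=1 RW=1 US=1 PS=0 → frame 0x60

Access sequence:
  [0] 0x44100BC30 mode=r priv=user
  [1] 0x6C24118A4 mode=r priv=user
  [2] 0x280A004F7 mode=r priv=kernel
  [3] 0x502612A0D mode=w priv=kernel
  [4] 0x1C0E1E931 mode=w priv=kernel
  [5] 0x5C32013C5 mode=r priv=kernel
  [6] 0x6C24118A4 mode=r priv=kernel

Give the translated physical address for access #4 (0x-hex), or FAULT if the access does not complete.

Per-access translation:
#0 VA=0x44100BC30 (r,user):
  lvl0: tbl 0x39, slot 17 ⇒ 0x3D007 (P1/RW1/US1/PS0)
  lvl1: tbl 0x3D, slot 8 ⇒ 0x40007 (P1/RW1/US1/PS0)
  lvl2: tbl 0x40, slot 11 ⇒ 0x43007 (P1/RW1/US1/PS0)
  ✓ 0x43C30  — 3 lookups
#1 VA=0x6C24118A4 (r,user):
  lvl0: tbl 0x39, slot 27 ⇒ 0x46007 (P1/RW1/US1/PS0)
  lvl1: tbl 0x46, slot 18 ⇒ 0x49007 (P1/RW1/US1/PS0)
  lvl2: tbl 0x49, slot 17 ⇒ 0x4B007 (P1/RW1/US1/PS0)
  ✓ 0x4B8A4  — 3 lookups
#2 VA=0x280A004F7 (r,kernel):
  lvl0: tbl 0x39, slot 10 ⇒ 0x4C007 (P1/RW1/US1/PS0)
  lvl1: tbl 0x4C, slot 5 ⇒ 0x4F087 (P1/RW1/US1/PS1)
  ✓ 0x4F4F7 (huge @L1)  — 2 lookups
#3 VA=0x502612A0D (w,kernel):
  lvl0: tbl 0x39, slot 20 ⇒ 0x51007 (P1/RW1/US1/PS0)
  lvl1: tbl 0x51, slot 19 ⇒ 0x53007 (P1/RW1/US1/PS0)
  lvl2: tbl 0x53, slot 18 ⇒ 0x54007 (P1/RW1/US1/PS0)
  ✓ 0x54A0D  — 3 lookups
#4 VA=0x1C0E1E931 (w,kernel):
  lvl0: tbl 0x39, slot 7 ⇒ 0x55007 (P1/RW1/US1/PS0)
  lvl1: tbl 0x55, slot 7 ⇒ 0x57007 (P1/RW1/US1/PS0)
  lvl2: tbl 0x57, slot 30 ⇒ 0x59007 (P1/RW1/US1/PS0)
  ✓ 0x59931  — 3 lookups
#5 VA=0x5C32013C5 (r,kernel):
  lvl0: tbl 0x39, slot 23 ⇒ 0x5B007 (P1/RW1/US1/PS0)
  lvl1: tbl 0x5B, slot 25 ⇒ 0x5D007 (P1/RW1/US1/PS0)
  lvl2: tbl 0x5D, slot 1 ⇒ 0x60007 (P1/RW1/US1/PS0)
  ✓ 0x603C5  — 3 lookups
#6 VA=0x6C24118A4 (r,kernel):
  lvl0: tbl 0x39, slot 27 ⇒ 0x46007 (P1/RW1/US1/PS0)
  lvl1: tbl 0x46, slot 18 ⇒ 0x49007 (P1/RW1/US1/PS0)
  lvl2: tbl 0x49, slot 17 ⇒ 0x4B007 (P1/RW1/US1/PS0)
  ✓ 0x4B8A4  — 3 lookups

Access #4 PA: 0x59931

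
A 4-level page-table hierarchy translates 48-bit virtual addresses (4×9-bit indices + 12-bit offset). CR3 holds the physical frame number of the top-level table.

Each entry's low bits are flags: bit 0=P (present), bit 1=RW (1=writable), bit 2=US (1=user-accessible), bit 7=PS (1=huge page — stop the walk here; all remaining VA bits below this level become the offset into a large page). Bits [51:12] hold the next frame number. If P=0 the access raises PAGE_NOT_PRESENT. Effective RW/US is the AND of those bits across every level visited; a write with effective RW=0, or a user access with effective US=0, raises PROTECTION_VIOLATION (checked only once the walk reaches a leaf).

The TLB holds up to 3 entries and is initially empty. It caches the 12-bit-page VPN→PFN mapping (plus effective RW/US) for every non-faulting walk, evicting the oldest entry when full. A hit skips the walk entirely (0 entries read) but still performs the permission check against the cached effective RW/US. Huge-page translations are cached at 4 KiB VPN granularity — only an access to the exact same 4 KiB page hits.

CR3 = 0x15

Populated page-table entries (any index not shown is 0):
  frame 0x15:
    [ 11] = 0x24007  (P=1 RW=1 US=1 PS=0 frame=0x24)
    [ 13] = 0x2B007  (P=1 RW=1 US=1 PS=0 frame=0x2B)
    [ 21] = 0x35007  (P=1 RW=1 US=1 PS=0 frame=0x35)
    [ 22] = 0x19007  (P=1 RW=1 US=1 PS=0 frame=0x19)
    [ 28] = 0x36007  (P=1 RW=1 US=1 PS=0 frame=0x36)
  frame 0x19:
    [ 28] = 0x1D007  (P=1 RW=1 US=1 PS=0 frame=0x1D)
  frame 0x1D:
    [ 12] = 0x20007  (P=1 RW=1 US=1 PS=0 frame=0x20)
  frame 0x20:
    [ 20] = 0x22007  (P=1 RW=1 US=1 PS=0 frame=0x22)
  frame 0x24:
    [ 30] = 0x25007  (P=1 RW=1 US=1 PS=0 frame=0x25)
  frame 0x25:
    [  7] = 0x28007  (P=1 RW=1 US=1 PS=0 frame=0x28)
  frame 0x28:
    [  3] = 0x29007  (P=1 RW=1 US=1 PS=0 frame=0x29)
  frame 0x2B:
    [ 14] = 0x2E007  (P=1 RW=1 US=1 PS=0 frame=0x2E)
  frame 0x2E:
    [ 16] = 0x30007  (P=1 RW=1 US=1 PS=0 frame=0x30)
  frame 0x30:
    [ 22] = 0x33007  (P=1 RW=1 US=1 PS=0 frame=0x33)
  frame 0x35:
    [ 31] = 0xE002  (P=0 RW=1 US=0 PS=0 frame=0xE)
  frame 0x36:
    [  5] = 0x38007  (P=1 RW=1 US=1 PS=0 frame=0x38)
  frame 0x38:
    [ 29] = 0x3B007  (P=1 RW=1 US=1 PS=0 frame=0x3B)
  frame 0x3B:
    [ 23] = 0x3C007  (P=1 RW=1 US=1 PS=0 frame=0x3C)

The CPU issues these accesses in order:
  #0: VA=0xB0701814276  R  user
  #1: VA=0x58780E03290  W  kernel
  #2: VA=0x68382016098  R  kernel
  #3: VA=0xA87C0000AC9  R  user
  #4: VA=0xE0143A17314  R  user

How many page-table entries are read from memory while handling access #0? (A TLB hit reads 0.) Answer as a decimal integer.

Per-access translation:
#0 VA=0xB0701814276 (r,user):
  lvl0: tbl 0x15, slot 22 ⇒ 0x19007 (P1/RW1/US1/PS0)
  lvl1: tbl 0x19, slot 28 ⇒ 0x1D007 (P1/RW1/US1/PS0)
  lvl2: tbl 0x1D, slot 12 ⇒ 0x20007 (P1/RW1/US1/PS0)
  lvl3: tbl 0x20, slot 20 ⇒ 0x22007 (P1/RW1/US1/PS0)
  ⇒ phys 0x22276  [4 reads]
#1 VA=0x58780E03290 (w,kernel):
  lvl0: tbl 0x15, slot 11 ⇒ 0x24007 (P1/RW1/US1/PS0)
  lvl1: tbl 0x24, slot 30 ⇒ 0x25007 (P1/RW1/US1/PS0)
  lvl2: tbl 0x25, slot 7 ⇒ 0x28007 (P1/RW1/US1/PS0)
  lvl3: tbl 0x28, slot 3 ⇒ 0x29007 (P1/RW1/US1/PS0)
  ⇒ phys 0x29290  [4 reads]
#2 VA=0x68382016098 (r,kernel):
  lvl0: tbl 0x15, slot 13 ⇒ 0x2B007 (P1/RW1/US1/PS0)
  lvl1: tbl 0x2B, slot 14 ⇒ 0x2E007 (P1/RW1/US1/PS0)
  lvl2: tbl 0x2E, slot 16 ⇒ 0x30007 (P1/RW1/US1/PS0)
  lvl3: tbl 0x30, slot 22 ⇒ 0x33007 (P1/RW1/US1/PS0)
  ⇒ phys 0x33098  [4 reads]
#3 VA=0xA87C0000AC9 (r,user):
  lvl0: tbl 0x15, slot 21 ⇒ 0x35007 (P1/RW1/US1/PS0)
  lvl1: tbl 0x35, slot 31 ⇒ 0xE002 (P0/RW1/US0/PS0)
  → PAGE_NOT_PRESENT  (2 entries read)
#4 VA=0xE0143A17314 (r,user):
  lvl0: tbl 0x15, slot 28 ⇒ 0x36007 (P1/RW1/US1/PS0)
  lvl1: tbl 0x36, slot 5 ⇒ 0x38007 (P1/RW1/US1/PS0)
  lvl2: tbl 0x38, slot 29 ⇒ 0x3B007 (P1/RW1/US1/PS0)
  lvl3: tbl 0x3B, slot 23 ⇒ 0x3C007 (P1/RW1/US1/PS0)
  ⇒ phys 0x3C314  [4 reads]

Entries read for #0: 4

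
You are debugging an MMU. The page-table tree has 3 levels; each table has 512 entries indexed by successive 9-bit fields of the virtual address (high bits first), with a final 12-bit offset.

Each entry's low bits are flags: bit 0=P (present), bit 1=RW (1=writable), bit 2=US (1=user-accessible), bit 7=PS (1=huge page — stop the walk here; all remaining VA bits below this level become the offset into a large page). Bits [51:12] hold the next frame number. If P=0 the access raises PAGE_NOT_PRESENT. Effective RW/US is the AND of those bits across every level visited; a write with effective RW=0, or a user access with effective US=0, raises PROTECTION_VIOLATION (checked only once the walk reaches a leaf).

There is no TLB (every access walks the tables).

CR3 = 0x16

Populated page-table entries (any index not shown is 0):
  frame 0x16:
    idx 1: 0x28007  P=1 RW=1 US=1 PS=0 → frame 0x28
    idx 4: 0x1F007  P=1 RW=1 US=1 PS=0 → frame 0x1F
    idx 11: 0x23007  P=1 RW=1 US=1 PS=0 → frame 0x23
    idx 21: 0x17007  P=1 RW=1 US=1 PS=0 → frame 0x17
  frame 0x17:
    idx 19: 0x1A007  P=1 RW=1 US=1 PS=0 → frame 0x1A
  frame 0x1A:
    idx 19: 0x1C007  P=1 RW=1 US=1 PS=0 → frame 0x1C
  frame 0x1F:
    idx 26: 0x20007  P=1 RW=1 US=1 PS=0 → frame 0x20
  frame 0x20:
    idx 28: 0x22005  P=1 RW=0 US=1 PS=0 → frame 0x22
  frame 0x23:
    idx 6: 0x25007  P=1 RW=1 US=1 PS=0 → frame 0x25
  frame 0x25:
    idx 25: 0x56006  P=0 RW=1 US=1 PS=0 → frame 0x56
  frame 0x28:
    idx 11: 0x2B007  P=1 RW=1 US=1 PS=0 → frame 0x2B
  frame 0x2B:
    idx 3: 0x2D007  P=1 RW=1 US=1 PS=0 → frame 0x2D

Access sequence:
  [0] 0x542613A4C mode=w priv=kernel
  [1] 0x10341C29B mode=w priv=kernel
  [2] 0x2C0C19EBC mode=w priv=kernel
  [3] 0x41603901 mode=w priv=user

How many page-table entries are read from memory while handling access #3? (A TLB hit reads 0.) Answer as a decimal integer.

Per-access translation:
#0 VA=0x542613A4C (w,kernel):
  lvl0: tbl 0x16, slot 21 ⇒ 0x17007 (P1/RW1/US1/PS0)
  lvl1: tbl 0x17, slot 19 ⇒ 0x1A007 (P1/RW1/US1/PS0)
  lvl2: tbl 0x1A, slot 19 ⇒ 0x1C007 (P1/RW1/US1/PS0)
  → PA=0x1CA4C  (3 entries read)
#1 VA=0x10341C29B (w,kernel):
  lvl0: tbl 0x16, slot 4 ⇒ 0x1F007 (P1/RW1/US1/PS0)
  lvl1: tbl 0x1F, slot 26 ⇒ 0x20007 (P1/RW1/US1/PS0)
  lvl2: tbl 0x20, slot 28 ⇒ 0x22005 (P1/RW0/US1/PS0)
  → PROTECTION_VIOLATION  (3 entries read)
#2 VA=0x2C0C19EBC (w,kernel):
  lvl0: tbl 0x16, slot 11 ⇒ 0x23007 (P1/RW1/US1/PS0)
  lvl1: tbl 0x23, slot 6 ⇒ 0x25007 (P1/RW1/US1/PS0)
  lvl2: tbl 0x25, slot 25 ⇒ 0x56006 (P0/RW1/US1/PS0)
  → PAGE_NOT_PRESENT  (3 entries read)
#3 VA=0x41603901 (w,user):
  lvl0: tbl 0x16, slot 1 ⇒ 0x28007 (P1/RW1/US1/PS0)
  lvl1: tbl 0x28, slot 11 ⇒ 0x2B007 (P1/RW1/US1/PS0)
  lvl2: tbl 0x2B, slot 3 ⇒ 0x2D007 (P1/RW1/US1/PS0)
  → PA=0x2D901  (3 entries read)

Entries read for #3: 3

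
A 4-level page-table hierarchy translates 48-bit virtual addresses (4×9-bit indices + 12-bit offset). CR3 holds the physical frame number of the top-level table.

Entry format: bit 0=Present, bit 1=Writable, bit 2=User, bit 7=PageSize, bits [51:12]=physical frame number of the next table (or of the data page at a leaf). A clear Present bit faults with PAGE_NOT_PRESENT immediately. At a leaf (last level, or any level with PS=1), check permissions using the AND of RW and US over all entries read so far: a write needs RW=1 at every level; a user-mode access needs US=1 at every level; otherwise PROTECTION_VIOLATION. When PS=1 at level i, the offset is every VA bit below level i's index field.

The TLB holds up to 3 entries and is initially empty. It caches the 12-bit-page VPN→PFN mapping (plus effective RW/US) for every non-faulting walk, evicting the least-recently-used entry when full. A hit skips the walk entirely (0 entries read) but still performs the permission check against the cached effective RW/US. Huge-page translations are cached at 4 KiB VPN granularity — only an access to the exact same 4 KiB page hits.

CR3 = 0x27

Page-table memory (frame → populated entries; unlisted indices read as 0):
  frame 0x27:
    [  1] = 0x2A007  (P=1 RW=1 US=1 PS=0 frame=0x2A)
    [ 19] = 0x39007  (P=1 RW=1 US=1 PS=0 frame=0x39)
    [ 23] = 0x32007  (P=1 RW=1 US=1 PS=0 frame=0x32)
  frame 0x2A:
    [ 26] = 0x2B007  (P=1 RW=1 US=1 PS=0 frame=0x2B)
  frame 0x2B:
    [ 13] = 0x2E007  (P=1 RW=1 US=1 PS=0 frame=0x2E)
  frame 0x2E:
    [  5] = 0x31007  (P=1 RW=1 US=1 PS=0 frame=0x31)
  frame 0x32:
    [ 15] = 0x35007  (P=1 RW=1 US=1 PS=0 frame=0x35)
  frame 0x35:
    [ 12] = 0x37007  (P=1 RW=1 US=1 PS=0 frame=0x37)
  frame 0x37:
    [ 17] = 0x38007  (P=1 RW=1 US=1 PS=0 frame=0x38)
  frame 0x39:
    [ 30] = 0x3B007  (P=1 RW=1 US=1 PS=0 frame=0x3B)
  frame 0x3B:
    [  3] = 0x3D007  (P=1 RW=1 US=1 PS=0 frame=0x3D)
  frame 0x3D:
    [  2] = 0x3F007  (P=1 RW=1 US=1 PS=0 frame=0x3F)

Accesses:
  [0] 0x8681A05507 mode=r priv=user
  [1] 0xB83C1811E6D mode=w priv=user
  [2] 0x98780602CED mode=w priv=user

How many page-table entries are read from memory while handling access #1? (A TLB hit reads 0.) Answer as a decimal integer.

Trace:
#0 VA=0x8681A05507 (r,user):
  L0: frame=0x27 idx=1 entry=0x2A007 [P=1 RW=1 US=1 PS=0]
  L1: frame=0x2A idx=26 entry=0x2B007 [P=1 RW=1 US=1 PS=0]
  L2: frame=0x2B idx=13 entry=0x2E007 [P=1 RW=1 US=1 PS=0]
  L3: frame=0x2E idx=5 entry=0x31007 [P=1 RW=1 US=1 PS=0]
  ⇒ phys 0x31507  [4 reads]
#1 VA=0xB83C1811E6D (w,user):
  L0: frame=0x27 idx=23 entry=0x32007 [P=1 RW=1 US=1 PS=0]
  L1: frame=0x32 idx=15 entry=0x35007 [P=1 RW=1 US=1 PS=0]
  L2: frame=0x35 idx=12 entry=0x37007 [P=1 RW=1 US=1 PS=0]
  L3: frame=0x37 idx=17 entry=0x38007 [P=1 RW=1 US=1 PS=0]
  ⇒ phys 0x38E6D  [4 reads]
#2 VA=0x98780602CED (w,user):
  L0: frame=0x27 idx=19 entry=0x39007 [P=1 RW=1 US=1 PS=0]
  L1: frame=0x39 idx=30 entry=0x3B007 [P=1 RW=1 US=1 PS=0]
  L2: frame=0x3B idx=3 entry=0x3D007 [P=1 RW=1 US=1 PS=0]
  L3: frame=0x3D idx=2 entry=0x3F007 [P=1 RW=1 US=1 PS=0]
  ⇒ phys 0x3FCED  [4 reads]

Entries read for #1: 4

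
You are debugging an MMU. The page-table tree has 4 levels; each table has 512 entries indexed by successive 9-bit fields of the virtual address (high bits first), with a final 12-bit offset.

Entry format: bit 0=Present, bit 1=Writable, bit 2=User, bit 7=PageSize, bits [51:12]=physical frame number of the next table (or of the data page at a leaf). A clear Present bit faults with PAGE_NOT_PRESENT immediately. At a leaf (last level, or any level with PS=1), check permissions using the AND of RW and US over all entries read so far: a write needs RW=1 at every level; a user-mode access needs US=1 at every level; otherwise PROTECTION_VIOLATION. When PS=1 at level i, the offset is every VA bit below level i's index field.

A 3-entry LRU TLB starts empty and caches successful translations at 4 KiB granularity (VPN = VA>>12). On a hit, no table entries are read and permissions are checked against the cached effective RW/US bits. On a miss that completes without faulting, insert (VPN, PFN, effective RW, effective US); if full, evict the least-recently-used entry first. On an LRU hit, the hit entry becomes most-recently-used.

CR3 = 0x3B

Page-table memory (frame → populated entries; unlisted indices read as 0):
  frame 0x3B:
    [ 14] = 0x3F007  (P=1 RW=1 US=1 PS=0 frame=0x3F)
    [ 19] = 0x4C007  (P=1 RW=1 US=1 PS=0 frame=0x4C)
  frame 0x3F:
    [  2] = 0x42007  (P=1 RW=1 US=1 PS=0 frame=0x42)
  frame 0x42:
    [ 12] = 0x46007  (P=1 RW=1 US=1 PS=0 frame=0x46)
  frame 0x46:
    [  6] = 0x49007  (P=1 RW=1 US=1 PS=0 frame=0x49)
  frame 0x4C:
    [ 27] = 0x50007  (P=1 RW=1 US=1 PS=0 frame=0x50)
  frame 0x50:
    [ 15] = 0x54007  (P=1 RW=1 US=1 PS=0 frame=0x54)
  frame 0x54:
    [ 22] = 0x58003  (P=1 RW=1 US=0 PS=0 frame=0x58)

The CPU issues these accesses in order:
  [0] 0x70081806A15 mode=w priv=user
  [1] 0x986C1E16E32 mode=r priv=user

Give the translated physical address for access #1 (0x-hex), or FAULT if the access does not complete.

Walk each access:
#0 VA=0x70081806A15 (w,user):
  L0: frame=0x3B idx=14 entry=0x3F007 [P=1 RW=1 US=1 PS=0]
  L1: frame=0x3F idx=2 entry=0x42007 [P=1 RW=1 US=1 PS=0]
  L2: frame=0x42 idx=12 entry=0x46007 [P=1 RW=1 US=1 PS=0]
  L3: frame=0x46 idx=6 entry=0x49007 [P=1 RW=1 US=1 PS=0]
  ⇒ phys 0x49A15  [4 reads]
#1 VA=0x986C1E16E32 (r,user):
  L0: frame=0x3B idx=19 entry=0x4C007 [P=1 RW=1 US=1 PS=0]
  L1: frame=0x4C idx=27 entry=0x50007 [P=1 RW=1 US=1 PS=0]
  L2: frame=0x50 idx=15 entry=0x54007 [P=1 RW=1 US=1 PS=0]
  L3: frame=0x54 idx=22 entry=0x58003 [P=1 RW=1 US=0 PS=0]
  → PROTECTION_VIOLATION  (4 entries read)

Access #1 PA: FAULT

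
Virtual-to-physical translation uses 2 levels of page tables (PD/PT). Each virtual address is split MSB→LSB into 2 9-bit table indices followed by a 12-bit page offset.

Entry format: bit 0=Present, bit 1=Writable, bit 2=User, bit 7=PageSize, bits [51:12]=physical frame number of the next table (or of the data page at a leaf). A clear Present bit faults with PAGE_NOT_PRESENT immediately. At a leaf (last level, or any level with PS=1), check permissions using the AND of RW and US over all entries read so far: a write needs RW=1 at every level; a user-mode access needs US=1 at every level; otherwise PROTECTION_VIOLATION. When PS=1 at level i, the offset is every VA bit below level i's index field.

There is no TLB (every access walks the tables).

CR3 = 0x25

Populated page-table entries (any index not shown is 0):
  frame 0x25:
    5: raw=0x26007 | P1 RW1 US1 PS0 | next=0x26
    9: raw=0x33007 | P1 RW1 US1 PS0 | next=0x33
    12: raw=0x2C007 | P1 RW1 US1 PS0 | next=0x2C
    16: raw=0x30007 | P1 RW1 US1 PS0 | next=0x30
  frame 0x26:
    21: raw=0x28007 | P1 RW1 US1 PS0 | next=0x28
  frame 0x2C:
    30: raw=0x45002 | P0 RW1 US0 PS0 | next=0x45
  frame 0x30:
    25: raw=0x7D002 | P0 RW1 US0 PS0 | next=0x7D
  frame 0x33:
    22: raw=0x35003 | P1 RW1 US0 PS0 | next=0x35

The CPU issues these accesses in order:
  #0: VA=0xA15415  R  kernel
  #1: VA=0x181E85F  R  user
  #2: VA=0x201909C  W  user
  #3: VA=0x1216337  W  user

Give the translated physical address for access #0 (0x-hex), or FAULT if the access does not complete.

Per-access translation:
#0 VA=0xA15415 (r,kernel):
  lvl0: tbl 0x25, slot 5 ⇒ 0x26007 (P1/RW1/US1/PS0)
  lvl1: tbl 0x26, slot 21 ⇒ 0x28007 (P1/RW1/US1/PS0)
  ✓ 0x28415  — 2 lookups
#1 VA=0x181E85F (r,user):
  lvl0: tbl 0x25, slot 12 ⇒ 0x2C007 (P1/RW1/US1/PS0)
  lvl1: tbl 0x2C, slot 30 ⇒ 0x45002 (P0/RW1/US0/PS0)
  → PAGE_NOT_PRESENT  (2 entries read)
#2 VA=0x201909C (w,user):
  lvl0: tbl 0x25, slot 16 ⇒ 0x30007 (P1/RW1/US1/PS0)
  lvl1: tbl 0x30, slot 25 ⇒ 0x7D002 (P0/RW1/US0/PS0)
  → PAGE_NOT_PRESENT  (2 entries read)
#3 VA=0x1216337 (w,user):
  lvl0: tbl 0x25, slot 9 ⇒ 0x33007 (P1/RW1/US1/PS0)
  lvl1: tbl 0x33, slot 22 ⇒ 0x35003 (P1/RW1/US0/PS0)
  → PROTECTION_VIOLATION  (2 entries read)

Access #0 PA: 0x28415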